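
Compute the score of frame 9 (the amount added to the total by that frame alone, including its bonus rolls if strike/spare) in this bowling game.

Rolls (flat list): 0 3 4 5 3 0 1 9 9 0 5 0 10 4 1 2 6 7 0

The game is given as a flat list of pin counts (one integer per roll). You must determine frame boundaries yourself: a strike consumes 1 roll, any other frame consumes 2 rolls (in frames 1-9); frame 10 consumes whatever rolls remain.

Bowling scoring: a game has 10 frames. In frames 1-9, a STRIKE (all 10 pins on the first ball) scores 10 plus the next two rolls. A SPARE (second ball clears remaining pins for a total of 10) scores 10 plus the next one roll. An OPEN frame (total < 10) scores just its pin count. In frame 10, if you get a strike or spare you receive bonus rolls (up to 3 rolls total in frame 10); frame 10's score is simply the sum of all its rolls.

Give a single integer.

Answer: 8

Derivation:
Frame 1: OPEN (0+3=3). Cumulative: 3
Frame 2: OPEN (4+5=9). Cumulative: 12
Frame 3: OPEN (3+0=3). Cumulative: 15
Frame 4: SPARE (1+9=10). 10 + next roll (9) = 19. Cumulative: 34
Frame 5: OPEN (9+0=9). Cumulative: 43
Frame 6: OPEN (5+0=5). Cumulative: 48
Frame 7: STRIKE. 10 + next two rolls (4+1) = 15. Cumulative: 63
Frame 8: OPEN (4+1=5). Cumulative: 68
Frame 9: OPEN (2+6=8). Cumulative: 76
Frame 10: OPEN. Sum of all frame-10 rolls (7+0) = 7. Cumulative: 83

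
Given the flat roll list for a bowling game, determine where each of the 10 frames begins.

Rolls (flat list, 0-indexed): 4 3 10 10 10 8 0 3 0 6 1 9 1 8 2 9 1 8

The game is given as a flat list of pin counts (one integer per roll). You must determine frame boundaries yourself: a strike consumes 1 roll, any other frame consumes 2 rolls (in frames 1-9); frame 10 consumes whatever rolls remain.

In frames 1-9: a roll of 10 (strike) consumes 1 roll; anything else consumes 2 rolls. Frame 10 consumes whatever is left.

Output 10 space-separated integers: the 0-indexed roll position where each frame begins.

Frame 1 starts at roll index 0: rolls=4,3 (sum=7), consumes 2 rolls
Frame 2 starts at roll index 2: roll=10 (strike), consumes 1 roll
Frame 3 starts at roll index 3: roll=10 (strike), consumes 1 roll
Frame 4 starts at roll index 4: roll=10 (strike), consumes 1 roll
Frame 5 starts at roll index 5: rolls=8,0 (sum=8), consumes 2 rolls
Frame 6 starts at roll index 7: rolls=3,0 (sum=3), consumes 2 rolls
Frame 7 starts at roll index 9: rolls=6,1 (sum=7), consumes 2 rolls
Frame 8 starts at roll index 11: rolls=9,1 (sum=10), consumes 2 rolls
Frame 9 starts at roll index 13: rolls=8,2 (sum=10), consumes 2 rolls
Frame 10 starts at roll index 15: 3 remaining rolls

Answer: 0 2 3 4 5 7 9 11 13 15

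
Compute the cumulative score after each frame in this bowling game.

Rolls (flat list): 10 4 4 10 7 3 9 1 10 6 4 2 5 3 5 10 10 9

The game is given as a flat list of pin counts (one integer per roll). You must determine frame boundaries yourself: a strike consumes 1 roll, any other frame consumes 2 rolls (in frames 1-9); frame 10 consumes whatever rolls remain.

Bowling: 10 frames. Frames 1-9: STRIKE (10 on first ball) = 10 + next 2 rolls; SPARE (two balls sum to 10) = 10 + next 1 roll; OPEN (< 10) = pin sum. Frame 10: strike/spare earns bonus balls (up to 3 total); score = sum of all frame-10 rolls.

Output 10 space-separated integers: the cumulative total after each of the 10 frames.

Frame 1: STRIKE. 10 + next two rolls (4+4) = 18. Cumulative: 18
Frame 2: OPEN (4+4=8). Cumulative: 26
Frame 3: STRIKE. 10 + next two rolls (7+3) = 20. Cumulative: 46
Frame 4: SPARE (7+3=10). 10 + next roll (9) = 19. Cumulative: 65
Frame 5: SPARE (9+1=10). 10 + next roll (10) = 20. Cumulative: 85
Frame 6: STRIKE. 10 + next two rolls (6+4) = 20. Cumulative: 105
Frame 7: SPARE (6+4=10). 10 + next roll (2) = 12. Cumulative: 117
Frame 8: OPEN (2+5=7). Cumulative: 124
Frame 9: OPEN (3+5=8). Cumulative: 132
Frame 10: STRIKE. Sum of all frame-10 rolls (10+10+9) = 29. Cumulative: 161

Answer: 18 26 46 65 85 105 117 124 132 161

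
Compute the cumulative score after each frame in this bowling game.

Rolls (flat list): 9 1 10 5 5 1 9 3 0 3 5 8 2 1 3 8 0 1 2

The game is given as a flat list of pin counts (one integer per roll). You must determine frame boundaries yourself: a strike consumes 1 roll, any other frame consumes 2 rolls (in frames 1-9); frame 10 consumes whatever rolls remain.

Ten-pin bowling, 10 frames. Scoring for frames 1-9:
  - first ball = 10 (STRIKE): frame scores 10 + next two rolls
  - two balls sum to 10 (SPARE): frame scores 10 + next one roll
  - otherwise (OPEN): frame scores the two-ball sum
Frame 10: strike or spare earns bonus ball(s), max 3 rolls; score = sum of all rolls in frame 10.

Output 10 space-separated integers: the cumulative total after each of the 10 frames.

Answer: 20 40 51 64 67 75 86 90 98 101

Derivation:
Frame 1: SPARE (9+1=10). 10 + next roll (10) = 20. Cumulative: 20
Frame 2: STRIKE. 10 + next two rolls (5+5) = 20. Cumulative: 40
Frame 3: SPARE (5+5=10). 10 + next roll (1) = 11. Cumulative: 51
Frame 4: SPARE (1+9=10). 10 + next roll (3) = 13. Cumulative: 64
Frame 5: OPEN (3+0=3). Cumulative: 67
Frame 6: OPEN (3+5=8). Cumulative: 75
Frame 7: SPARE (8+2=10). 10 + next roll (1) = 11. Cumulative: 86
Frame 8: OPEN (1+3=4). Cumulative: 90
Frame 9: OPEN (8+0=8). Cumulative: 98
Frame 10: OPEN. Sum of all frame-10 rolls (1+2) = 3. Cumulative: 101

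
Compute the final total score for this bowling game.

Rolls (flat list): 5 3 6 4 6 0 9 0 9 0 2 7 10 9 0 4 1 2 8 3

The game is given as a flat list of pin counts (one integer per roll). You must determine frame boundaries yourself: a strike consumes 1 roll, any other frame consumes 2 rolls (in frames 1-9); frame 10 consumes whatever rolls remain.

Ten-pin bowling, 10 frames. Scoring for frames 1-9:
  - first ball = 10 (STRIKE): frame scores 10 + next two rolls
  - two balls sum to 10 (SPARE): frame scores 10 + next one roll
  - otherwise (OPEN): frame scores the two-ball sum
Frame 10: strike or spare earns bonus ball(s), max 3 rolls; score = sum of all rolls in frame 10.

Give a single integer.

Frame 1: OPEN (5+3=8). Cumulative: 8
Frame 2: SPARE (6+4=10). 10 + next roll (6) = 16. Cumulative: 24
Frame 3: OPEN (6+0=6). Cumulative: 30
Frame 4: OPEN (9+0=9). Cumulative: 39
Frame 5: OPEN (9+0=9). Cumulative: 48
Frame 6: OPEN (2+7=9). Cumulative: 57
Frame 7: STRIKE. 10 + next two rolls (9+0) = 19. Cumulative: 76
Frame 8: OPEN (9+0=9). Cumulative: 85
Frame 9: OPEN (4+1=5). Cumulative: 90
Frame 10: SPARE. Sum of all frame-10 rolls (2+8+3) = 13. Cumulative: 103

Answer: 103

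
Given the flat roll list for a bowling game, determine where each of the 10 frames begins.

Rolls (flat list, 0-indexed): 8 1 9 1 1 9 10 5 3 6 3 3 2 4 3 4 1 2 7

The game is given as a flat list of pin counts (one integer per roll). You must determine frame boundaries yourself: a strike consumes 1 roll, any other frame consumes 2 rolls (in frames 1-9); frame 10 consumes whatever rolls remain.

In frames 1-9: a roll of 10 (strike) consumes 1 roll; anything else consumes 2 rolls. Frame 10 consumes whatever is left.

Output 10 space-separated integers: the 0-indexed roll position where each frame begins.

Answer: 0 2 4 6 7 9 11 13 15 17

Derivation:
Frame 1 starts at roll index 0: rolls=8,1 (sum=9), consumes 2 rolls
Frame 2 starts at roll index 2: rolls=9,1 (sum=10), consumes 2 rolls
Frame 3 starts at roll index 4: rolls=1,9 (sum=10), consumes 2 rolls
Frame 4 starts at roll index 6: roll=10 (strike), consumes 1 roll
Frame 5 starts at roll index 7: rolls=5,3 (sum=8), consumes 2 rolls
Frame 6 starts at roll index 9: rolls=6,3 (sum=9), consumes 2 rolls
Frame 7 starts at roll index 11: rolls=3,2 (sum=5), consumes 2 rolls
Frame 8 starts at roll index 13: rolls=4,3 (sum=7), consumes 2 rolls
Frame 9 starts at roll index 15: rolls=4,1 (sum=5), consumes 2 rolls
Frame 10 starts at roll index 17: 2 remaining rolls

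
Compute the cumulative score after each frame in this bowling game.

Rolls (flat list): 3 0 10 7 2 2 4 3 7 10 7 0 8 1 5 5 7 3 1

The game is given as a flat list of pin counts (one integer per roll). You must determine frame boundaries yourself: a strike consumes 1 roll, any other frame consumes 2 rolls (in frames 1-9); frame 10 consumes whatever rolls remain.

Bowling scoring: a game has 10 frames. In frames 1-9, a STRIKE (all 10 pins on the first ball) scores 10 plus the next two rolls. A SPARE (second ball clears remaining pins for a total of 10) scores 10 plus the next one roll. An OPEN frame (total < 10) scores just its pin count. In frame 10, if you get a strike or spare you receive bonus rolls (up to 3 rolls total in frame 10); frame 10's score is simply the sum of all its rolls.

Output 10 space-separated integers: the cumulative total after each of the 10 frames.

Frame 1: OPEN (3+0=3). Cumulative: 3
Frame 2: STRIKE. 10 + next two rolls (7+2) = 19. Cumulative: 22
Frame 3: OPEN (7+2=9). Cumulative: 31
Frame 4: OPEN (2+4=6). Cumulative: 37
Frame 5: SPARE (3+7=10). 10 + next roll (10) = 20. Cumulative: 57
Frame 6: STRIKE. 10 + next two rolls (7+0) = 17. Cumulative: 74
Frame 7: OPEN (7+0=7). Cumulative: 81
Frame 8: OPEN (8+1=9). Cumulative: 90
Frame 9: SPARE (5+5=10). 10 + next roll (7) = 17. Cumulative: 107
Frame 10: SPARE. Sum of all frame-10 rolls (7+3+1) = 11. Cumulative: 118

Answer: 3 22 31 37 57 74 81 90 107 118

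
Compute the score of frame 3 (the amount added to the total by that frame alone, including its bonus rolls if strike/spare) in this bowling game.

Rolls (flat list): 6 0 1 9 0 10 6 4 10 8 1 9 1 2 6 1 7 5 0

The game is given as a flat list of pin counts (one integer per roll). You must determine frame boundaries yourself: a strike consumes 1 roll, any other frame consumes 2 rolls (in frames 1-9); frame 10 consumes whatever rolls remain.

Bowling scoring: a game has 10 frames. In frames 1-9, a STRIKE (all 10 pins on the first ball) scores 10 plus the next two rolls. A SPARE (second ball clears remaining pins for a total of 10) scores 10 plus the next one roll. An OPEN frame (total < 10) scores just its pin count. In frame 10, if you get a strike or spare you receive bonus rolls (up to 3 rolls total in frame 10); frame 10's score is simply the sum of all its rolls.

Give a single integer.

Answer: 16

Derivation:
Frame 1: OPEN (6+0=6). Cumulative: 6
Frame 2: SPARE (1+9=10). 10 + next roll (0) = 10. Cumulative: 16
Frame 3: SPARE (0+10=10). 10 + next roll (6) = 16. Cumulative: 32
Frame 4: SPARE (6+4=10). 10 + next roll (10) = 20. Cumulative: 52
Frame 5: STRIKE. 10 + next two rolls (8+1) = 19. Cumulative: 71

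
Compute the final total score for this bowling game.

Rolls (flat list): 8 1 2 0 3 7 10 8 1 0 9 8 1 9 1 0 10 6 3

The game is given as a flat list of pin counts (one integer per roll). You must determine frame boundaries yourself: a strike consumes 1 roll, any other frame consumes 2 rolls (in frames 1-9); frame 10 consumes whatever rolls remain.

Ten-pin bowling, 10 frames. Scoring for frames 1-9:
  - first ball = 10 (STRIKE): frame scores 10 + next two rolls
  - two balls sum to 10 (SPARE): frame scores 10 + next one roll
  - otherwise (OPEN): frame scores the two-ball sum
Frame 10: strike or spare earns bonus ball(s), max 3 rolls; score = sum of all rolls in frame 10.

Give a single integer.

Frame 1: OPEN (8+1=9). Cumulative: 9
Frame 2: OPEN (2+0=2). Cumulative: 11
Frame 3: SPARE (3+7=10). 10 + next roll (10) = 20. Cumulative: 31
Frame 4: STRIKE. 10 + next two rolls (8+1) = 19. Cumulative: 50
Frame 5: OPEN (8+1=9). Cumulative: 59
Frame 6: OPEN (0+9=9). Cumulative: 68
Frame 7: OPEN (8+1=9). Cumulative: 77
Frame 8: SPARE (9+1=10). 10 + next roll (0) = 10. Cumulative: 87
Frame 9: SPARE (0+10=10). 10 + next roll (6) = 16. Cumulative: 103
Frame 10: OPEN. Sum of all frame-10 rolls (6+3) = 9. Cumulative: 112

Answer: 112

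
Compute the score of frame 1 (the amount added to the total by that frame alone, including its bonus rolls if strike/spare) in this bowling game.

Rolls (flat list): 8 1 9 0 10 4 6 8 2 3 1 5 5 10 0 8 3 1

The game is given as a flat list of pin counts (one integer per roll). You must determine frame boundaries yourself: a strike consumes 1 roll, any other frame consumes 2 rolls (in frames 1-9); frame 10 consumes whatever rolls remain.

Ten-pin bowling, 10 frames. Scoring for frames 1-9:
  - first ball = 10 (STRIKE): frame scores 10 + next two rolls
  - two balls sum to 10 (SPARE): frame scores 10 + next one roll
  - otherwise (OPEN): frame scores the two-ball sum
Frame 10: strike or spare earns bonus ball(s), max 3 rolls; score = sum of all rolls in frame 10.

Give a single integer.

Answer: 9

Derivation:
Frame 1: OPEN (8+1=9). Cumulative: 9
Frame 2: OPEN (9+0=9). Cumulative: 18
Frame 3: STRIKE. 10 + next two rolls (4+6) = 20. Cumulative: 38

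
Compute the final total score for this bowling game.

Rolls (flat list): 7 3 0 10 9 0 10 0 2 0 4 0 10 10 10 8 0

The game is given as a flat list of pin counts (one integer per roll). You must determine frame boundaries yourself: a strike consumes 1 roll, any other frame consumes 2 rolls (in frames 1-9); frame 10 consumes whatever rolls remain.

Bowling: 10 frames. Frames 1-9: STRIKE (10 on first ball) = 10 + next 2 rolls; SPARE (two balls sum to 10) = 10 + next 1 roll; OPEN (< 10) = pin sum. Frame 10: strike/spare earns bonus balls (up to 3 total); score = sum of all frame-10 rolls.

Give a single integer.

Answer: 130

Derivation:
Frame 1: SPARE (7+3=10). 10 + next roll (0) = 10. Cumulative: 10
Frame 2: SPARE (0+10=10). 10 + next roll (9) = 19. Cumulative: 29
Frame 3: OPEN (9+0=9). Cumulative: 38
Frame 4: STRIKE. 10 + next two rolls (0+2) = 12. Cumulative: 50
Frame 5: OPEN (0+2=2). Cumulative: 52
Frame 6: OPEN (0+4=4). Cumulative: 56
Frame 7: SPARE (0+10=10). 10 + next roll (10) = 20. Cumulative: 76
Frame 8: STRIKE. 10 + next two rolls (10+8) = 28. Cumulative: 104
Frame 9: STRIKE. 10 + next two rolls (8+0) = 18. Cumulative: 122
Frame 10: OPEN. Sum of all frame-10 rolls (8+0) = 8. Cumulative: 130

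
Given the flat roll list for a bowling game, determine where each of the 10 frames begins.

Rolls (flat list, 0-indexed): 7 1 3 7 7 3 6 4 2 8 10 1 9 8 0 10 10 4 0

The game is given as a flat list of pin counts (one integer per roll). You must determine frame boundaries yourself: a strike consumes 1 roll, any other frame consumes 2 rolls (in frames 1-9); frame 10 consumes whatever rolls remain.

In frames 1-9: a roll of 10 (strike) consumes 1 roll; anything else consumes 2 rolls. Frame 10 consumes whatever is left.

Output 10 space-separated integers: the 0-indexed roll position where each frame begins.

Answer: 0 2 4 6 8 10 11 13 15 16

Derivation:
Frame 1 starts at roll index 0: rolls=7,1 (sum=8), consumes 2 rolls
Frame 2 starts at roll index 2: rolls=3,7 (sum=10), consumes 2 rolls
Frame 3 starts at roll index 4: rolls=7,3 (sum=10), consumes 2 rolls
Frame 4 starts at roll index 6: rolls=6,4 (sum=10), consumes 2 rolls
Frame 5 starts at roll index 8: rolls=2,8 (sum=10), consumes 2 rolls
Frame 6 starts at roll index 10: roll=10 (strike), consumes 1 roll
Frame 7 starts at roll index 11: rolls=1,9 (sum=10), consumes 2 rolls
Frame 8 starts at roll index 13: rolls=8,0 (sum=8), consumes 2 rolls
Frame 9 starts at roll index 15: roll=10 (strike), consumes 1 roll
Frame 10 starts at roll index 16: 3 remaining rolls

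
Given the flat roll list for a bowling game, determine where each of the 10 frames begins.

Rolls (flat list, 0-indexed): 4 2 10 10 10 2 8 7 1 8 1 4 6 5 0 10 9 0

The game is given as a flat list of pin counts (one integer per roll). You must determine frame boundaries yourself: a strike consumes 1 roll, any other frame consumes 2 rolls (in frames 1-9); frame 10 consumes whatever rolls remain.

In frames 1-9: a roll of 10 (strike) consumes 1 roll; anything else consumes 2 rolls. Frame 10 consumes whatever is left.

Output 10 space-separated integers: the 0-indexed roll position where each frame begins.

Frame 1 starts at roll index 0: rolls=4,2 (sum=6), consumes 2 rolls
Frame 2 starts at roll index 2: roll=10 (strike), consumes 1 roll
Frame 3 starts at roll index 3: roll=10 (strike), consumes 1 roll
Frame 4 starts at roll index 4: roll=10 (strike), consumes 1 roll
Frame 5 starts at roll index 5: rolls=2,8 (sum=10), consumes 2 rolls
Frame 6 starts at roll index 7: rolls=7,1 (sum=8), consumes 2 rolls
Frame 7 starts at roll index 9: rolls=8,1 (sum=9), consumes 2 rolls
Frame 8 starts at roll index 11: rolls=4,6 (sum=10), consumes 2 rolls
Frame 9 starts at roll index 13: rolls=5,0 (sum=5), consumes 2 rolls
Frame 10 starts at roll index 15: 3 remaining rolls

Answer: 0 2 3 4 5 7 9 11 13 15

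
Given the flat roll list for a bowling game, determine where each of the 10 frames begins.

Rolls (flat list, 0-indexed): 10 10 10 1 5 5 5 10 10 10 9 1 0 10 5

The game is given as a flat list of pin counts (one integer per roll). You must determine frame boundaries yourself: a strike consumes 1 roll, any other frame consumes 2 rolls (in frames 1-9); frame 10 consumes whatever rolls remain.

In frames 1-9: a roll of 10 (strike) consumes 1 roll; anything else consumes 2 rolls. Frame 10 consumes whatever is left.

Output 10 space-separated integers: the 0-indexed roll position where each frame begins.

Answer: 0 1 2 3 5 7 8 9 10 12

Derivation:
Frame 1 starts at roll index 0: roll=10 (strike), consumes 1 roll
Frame 2 starts at roll index 1: roll=10 (strike), consumes 1 roll
Frame 3 starts at roll index 2: roll=10 (strike), consumes 1 roll
Frame 4 starts at roll index 3: rolls=1,5 (sum=6), consumes 2 rolls
Frame 5 starts at roll index 5: rolls=5,5 (sum=10), consumes 2 rolls
Frame 6 starts at roll index 7: roll=10 (strike), consumes 1 roll
Frame 7 starts at roll index 8: roll=10 (strike), consumes 1 roll
Frame 8 starts at roll index 9: roll=10 (strike), consumes 1 roll
Frame 9 starts at roll index 10: rolls=9,1 (sum=10), consumes 2 rolls
Frame 10 starts at roll index 12: 3 remaining rolls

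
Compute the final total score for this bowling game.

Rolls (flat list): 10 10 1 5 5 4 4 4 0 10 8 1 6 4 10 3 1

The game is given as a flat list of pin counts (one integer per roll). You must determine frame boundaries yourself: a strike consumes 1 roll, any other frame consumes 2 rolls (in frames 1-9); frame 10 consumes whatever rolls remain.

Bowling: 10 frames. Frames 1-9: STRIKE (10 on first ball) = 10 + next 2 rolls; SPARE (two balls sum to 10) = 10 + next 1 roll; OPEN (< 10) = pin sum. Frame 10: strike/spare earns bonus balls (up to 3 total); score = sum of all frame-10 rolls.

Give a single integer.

Answer: 125

Derivation:
Frame 1: STRIKE. 10 + next two rolls (10+1) = 21. Cumulative: 21
Frame 2: STRIKE. 10 + next two rolls (1+5) = 16. Cumulative: 37
Frame 3: OPEN (1+5=6). Cumulative: 43
Frame 4: OPEN (5+4=9). Cumulative: 52
Frame 5: OPEN (4+4=8). Cumulative: 60
Frame 6: SPARE (0+10=10). 10 + next roll (8) = 18. Cumulative: 78
Frame 7: OPEN (8+1=9). Cumulative: 87
Frame 8: SPARE (6+4=10). 10 + next roll (10) = 20. Cumulative: 107
Frame 9: STRIKE. 10 + next two rolls (3+1) = 14. Cumulative: 121
Frame 10: OPEN. Sum of all frame-10 rolls (3+1) = 4. Cumulative: 125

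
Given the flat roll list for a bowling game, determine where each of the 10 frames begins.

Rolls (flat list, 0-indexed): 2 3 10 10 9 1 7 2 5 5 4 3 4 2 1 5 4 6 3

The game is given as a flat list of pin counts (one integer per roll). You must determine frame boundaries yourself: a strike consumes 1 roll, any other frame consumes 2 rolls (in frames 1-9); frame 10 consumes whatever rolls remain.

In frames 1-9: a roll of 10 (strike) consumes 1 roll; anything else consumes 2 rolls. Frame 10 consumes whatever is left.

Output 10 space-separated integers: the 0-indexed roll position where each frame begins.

Answer: 0 2 3 4 6 8 10 12 14 16

Derivation:
Frame 1 starts at roll index 0: rolls=2,3 (sum=5), consumes 2 rolls
Frame 2 starts at roll index 2: roll=10 (strike), consumes 1 roll
Frame 3 starts at roll index 3: roll=10 (strike), consumes 1 roll
Frame 4 starts at roll index 4: rolls=9,1 (sum=10), consumes 2 rolls
Frame 5 starts at roll index 6: rolls=7,2 (sum=9), consumes 2 rolls
Frame 6 starts at roll index 8: rolls=5,5 (sum=10), consumes 2 rolls
Frame 7 starts at roll index 10: rolls=4,3 (sum=7), consumes 2 rolls
Frame 8 starts at roll index 12: rolls=4,2 (sum=6), consumes 2 rolls
Frame 9 starts at roll index 14: rolls=1,5 (sum=6), consumes 2 rolls
Frame 10 starts at roll index 16: 3 remaining rolls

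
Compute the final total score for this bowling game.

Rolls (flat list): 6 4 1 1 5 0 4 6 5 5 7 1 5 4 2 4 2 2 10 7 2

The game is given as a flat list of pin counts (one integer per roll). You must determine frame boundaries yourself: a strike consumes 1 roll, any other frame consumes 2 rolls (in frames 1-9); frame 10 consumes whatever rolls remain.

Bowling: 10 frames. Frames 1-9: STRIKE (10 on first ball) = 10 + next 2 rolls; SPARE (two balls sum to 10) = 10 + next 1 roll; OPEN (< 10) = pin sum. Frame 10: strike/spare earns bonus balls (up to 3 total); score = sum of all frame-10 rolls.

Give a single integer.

Frame 1: SPARE (6+4=10). 10 + next roll (1) = 11. Cumulative: 11
Frame 2: OPEN (1+1=2). Cumulative: 13
Frame 3: OPEN (5+0=5). Cumulative: 18
Frame 4: SPARE (4+6=10). 10 + next roll (5) = 15. Cumulative: 33
Frame 5: SPARE (5+5=10). 10 + next roll (7) = 17. Cumulative: 50
Frame 6: OPEN (7+1=8). Cumulative: 58
Frame 7: OPEN (5+4=9). Cumulative: 67
Frame 8: OPEN (2+4=6). Cumulative: 73
Frame 9: OPEN (2+2=4). Cumulative: 77
Frame 10: STRIKE. Sum of all frame-10 rolls (10+7+2) = 19. Cumulative: 96

Answer: 96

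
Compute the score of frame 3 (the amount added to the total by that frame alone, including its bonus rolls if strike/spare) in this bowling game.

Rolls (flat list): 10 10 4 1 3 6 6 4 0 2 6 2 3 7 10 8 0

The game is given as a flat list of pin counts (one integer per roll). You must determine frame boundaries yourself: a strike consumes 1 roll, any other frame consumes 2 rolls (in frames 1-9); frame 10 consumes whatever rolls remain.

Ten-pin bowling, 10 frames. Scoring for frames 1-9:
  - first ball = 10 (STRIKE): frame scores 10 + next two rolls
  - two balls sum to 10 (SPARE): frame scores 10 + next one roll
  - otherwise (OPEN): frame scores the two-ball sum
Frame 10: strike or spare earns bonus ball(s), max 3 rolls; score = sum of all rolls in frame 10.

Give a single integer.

Frame 1: STRIKE. 10 + next two rolls (10+4) = 24. Cumulative: 24
Frame 2: STRIKE. 10 + next two rolls (4+1) = 15. Cumulative: 39
Frame 3: OPEN (4+1=5). Cumulative: 44
Frame 4: OPEN (3+6=9). Cumulative: 53
Frame 5: SPARE (6+4=10). 10 + next roll (0) = 10. Cumulative: 63

Answer: 5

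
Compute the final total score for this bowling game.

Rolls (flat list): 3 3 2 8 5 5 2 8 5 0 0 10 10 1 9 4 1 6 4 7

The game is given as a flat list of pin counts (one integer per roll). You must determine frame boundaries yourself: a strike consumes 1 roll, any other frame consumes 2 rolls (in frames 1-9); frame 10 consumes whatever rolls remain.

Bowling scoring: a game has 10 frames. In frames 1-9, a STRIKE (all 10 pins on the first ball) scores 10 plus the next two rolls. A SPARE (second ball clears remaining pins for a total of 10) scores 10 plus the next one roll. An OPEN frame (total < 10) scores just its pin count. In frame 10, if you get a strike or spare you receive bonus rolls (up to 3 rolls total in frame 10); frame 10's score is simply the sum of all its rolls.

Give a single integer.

Frame 1: OPEN (3+3=6). Cumulative: 6
Frame 2: SPARE (2+8=10). 10 + next roll (5) = 15. Cumulative: 21
Frame 3: SPARE (5+5=10). 10 + next roll (2) = 12. Cumulative: 33
Frame 4: SPARE (2+8=10). 10 + next roll (5) = 15. Cumulative: 48
Frame 5: OPEN (5+0=5). Cumulative: 53
Frame 6: SPARE (0+10=10). 10 + next roll (10) = 20. Cumulative: 73
Frame 7: STRIKE. 10 + next two rolls (1+9) = 20. Cumulative: 93
Frame 8: SPARE (1+9=10). 10 + next roll (4) = 14. Cumulative: 107
Frame 9: OPEN (4+1=5). Cumulative: 112
Frame 10: SPARE. Sum of all frame-10 rolls (6+4+7) = 17. Cumulative: 129

Answer: 129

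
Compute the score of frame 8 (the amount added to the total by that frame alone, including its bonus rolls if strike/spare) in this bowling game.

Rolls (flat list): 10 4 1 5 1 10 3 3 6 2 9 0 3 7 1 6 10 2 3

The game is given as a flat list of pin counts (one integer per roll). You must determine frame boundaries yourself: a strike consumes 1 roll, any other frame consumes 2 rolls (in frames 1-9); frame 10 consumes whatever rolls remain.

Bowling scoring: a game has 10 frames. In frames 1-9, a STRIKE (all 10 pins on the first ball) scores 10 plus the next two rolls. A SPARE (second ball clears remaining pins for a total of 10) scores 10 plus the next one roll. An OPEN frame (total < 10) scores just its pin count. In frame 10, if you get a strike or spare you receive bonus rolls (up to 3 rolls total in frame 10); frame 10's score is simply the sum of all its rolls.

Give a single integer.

Frame 1: STRIKE. 10 + next two rolls (4+1) = 15. Cumulative: 15
Frame 2: OPEN (4+1=5). Cumulative: 20
Frame 3: OPEN (5+1=6). Cumulative: 26
Frame 4: STRIKE. 10 + next two rolls (3+3) = 16. Cumulative: 42
Frame 5: OPEN (3+3=6). Cumulative: 48
Frame 6: OPEN (6+2=8). Cumulative: 56
Frame 7: OPEN (9+0=9). Cumulative: 65
Frame 8: SPARE (3+7=10). 10 + next roll (1) = 11. Cumulative: 76
Frame 9: OPEN (1+6=7). Cumulative: 83
Frame 10: STRIKE. Sum of all frame-10 rolls (10+2+3) = 15. Cumulative: 98

Answer: 11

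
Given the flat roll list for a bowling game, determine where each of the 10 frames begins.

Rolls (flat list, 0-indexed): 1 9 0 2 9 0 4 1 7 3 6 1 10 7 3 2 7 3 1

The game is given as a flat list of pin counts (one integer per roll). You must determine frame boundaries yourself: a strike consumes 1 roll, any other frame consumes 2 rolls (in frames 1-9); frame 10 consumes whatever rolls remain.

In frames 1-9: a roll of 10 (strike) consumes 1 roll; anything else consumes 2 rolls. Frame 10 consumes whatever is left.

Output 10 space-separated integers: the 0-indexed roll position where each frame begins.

Answer: 0 2 4 6 8 10 12 13 15 17

Derivation:
Frame 1 starts at roll index 0: rolls=1,9 (sum=10), consumes 2 rolls
Frame 2 starts at roll index 2: rolls=0,2 (sum=2), consumes 2 rolls
Frame 3 starts at roll index 4: rolls=9,0 (sum=9), consumes 2 rolls
Frame 4 starts at roll index 6: rolls=4,1 (sum=5), consumes 2 rolls
Frame 5 starts at roll index 8: rolls=7,3 (sum=10), consumes 2 rolls
Frame 6 starts at roll index 10: rolls=6,1 (sum=7), consumes 2 rolls
Frame 7 starts at roll index 12: roll=10 (strike), consumes 1 roll
Frame 8 starts at roll index 13: rolls=7,3 (sum=10), consumes 2 rolls
Frame 9 starts at roll index 15: rolls=2,7 (sum=9), consumes 2 rolls
Frame 10 starts at roll index 17: 2 remaining rolls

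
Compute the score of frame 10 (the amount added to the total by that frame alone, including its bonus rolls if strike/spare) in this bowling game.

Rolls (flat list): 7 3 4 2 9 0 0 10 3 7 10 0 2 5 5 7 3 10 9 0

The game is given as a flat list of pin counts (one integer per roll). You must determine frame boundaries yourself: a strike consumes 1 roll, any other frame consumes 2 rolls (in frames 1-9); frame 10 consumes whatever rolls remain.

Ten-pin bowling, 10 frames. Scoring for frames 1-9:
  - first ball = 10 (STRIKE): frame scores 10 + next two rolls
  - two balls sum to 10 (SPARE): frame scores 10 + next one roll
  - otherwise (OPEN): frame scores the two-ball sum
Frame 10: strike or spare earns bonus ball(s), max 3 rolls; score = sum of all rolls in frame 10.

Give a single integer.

Frame 1: SPARE (7+3=10). 10 + next roll (4) = 14. Cumulative: 14
Frame 2: OPEN (4+2=6). Cumulative: 20
Frame 3: OPEN (9+0=9). Cumulative: 29
Frame 4: SPARE (0+10=10). 10 + next roll (3) = 13. Cumulative: 42
Frame 5: SPARE (3+7=10). 10 + next roll (10) = 20. Cumulative: 62
Frame 6: STRIKE. 10 + next two rolls (0+2) = 12. Cumulative: 74
Frame 7: OPEN (0+2=2). Cumulative: 76
Frame 8: SPARE (5+5=10). 10 + next roll (7) = 17. Cumulative: 93
Frame 9: SPARE (7+3=10). 10 + next roll (10) = 20. Cumulative: 113
Frame 10: STRIKE. Sum of all frame-10 rolls (10+9+0) = 19. Cumulative: 132

Answer: 19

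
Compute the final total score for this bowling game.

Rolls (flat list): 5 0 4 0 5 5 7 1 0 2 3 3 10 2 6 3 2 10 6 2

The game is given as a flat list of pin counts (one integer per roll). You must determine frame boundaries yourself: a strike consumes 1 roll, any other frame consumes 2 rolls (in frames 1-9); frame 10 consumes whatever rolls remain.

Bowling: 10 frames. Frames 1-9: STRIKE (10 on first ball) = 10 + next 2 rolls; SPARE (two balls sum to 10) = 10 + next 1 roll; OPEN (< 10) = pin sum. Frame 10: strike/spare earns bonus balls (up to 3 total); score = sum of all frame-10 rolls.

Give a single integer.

Frame 1: OPEN (5+0=5). Cumulative: 5
Frame 2: OPEN (4+0=4). Cumulative: 9
Frame 3: SPARE (5+5=10). 10 + next roll (7) = 17. Cumulative: 26
Frame 4: OPEN (7+1=8). Cumulative: 34
Frame 5: OPEN (0+2=2). Cumulative: 36
Frame 6: OPEN (3+3=6). Cumulative: 42
Frame 7: STRIKE. 10 + next two rolls (2+6) = 18. Cumulative: 60
Frame 8: OPEN (2+6=8). Cumulative: 68
Frame 9: OPEN (3+2=5). Cumulative: 73
Frame 10: STRIKE. Sum of all frame-10 rolls (10+6+2) = 18. Cumulative: 91

Answer: 91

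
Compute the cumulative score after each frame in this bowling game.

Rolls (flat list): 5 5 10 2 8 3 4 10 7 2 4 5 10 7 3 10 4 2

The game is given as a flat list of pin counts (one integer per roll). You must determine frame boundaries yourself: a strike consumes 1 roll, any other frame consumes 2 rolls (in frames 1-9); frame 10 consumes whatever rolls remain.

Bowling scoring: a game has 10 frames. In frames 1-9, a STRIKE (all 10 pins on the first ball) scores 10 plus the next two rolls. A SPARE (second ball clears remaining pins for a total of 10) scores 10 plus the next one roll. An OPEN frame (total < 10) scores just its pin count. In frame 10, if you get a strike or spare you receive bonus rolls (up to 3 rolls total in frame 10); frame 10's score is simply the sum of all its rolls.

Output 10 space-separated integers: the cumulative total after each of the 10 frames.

Frame 1: SPARE (5+5=10). 10 + next roll (10) = 20. Cumulative: 20
Frame 2: STRIKE. 10 + next two rolls (2+8) = 20. Cumulative: 40
Frame 3: SPARE (2+8=10). 10 + next roll (3) = 13. Cumulative: 53
Frame 4: OPEN (3+4=7). Cumulative: 60
Frame 5: STRIKE. 10 + next two rolls (7+2) = 19. Cumulative: 79
Frame 6: OPEN (7+2=9). Cumulative: 88
Frame 7: OPEN (4+5=9). Cumulative: 97
Frame 8: STRIKE. 10 + next two rolls (7+3) = 20. Cumulative: 117
Frame 9: SPARE (7+3=10). 10 + next roll (10) = 20. Cumulative: 137
Frame 10: STRIKE. Sum of all frame-10 rolls (10+4+2) = 16. Cumulative: 153

Answer: 20 40 53 60 79 88 97 117 137 153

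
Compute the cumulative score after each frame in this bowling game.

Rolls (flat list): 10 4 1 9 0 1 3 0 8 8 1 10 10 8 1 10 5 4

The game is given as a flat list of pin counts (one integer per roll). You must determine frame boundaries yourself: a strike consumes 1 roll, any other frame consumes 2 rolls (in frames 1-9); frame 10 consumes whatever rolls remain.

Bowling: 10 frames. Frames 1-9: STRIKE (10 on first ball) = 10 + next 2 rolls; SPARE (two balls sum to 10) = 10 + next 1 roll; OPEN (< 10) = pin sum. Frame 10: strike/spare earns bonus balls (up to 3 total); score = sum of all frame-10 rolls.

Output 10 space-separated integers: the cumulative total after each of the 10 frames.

Answer: 15 20 29 33 41 50 78 97 106 125

Derivation:
Frame 1: STRIKE. 10 + next two rolls (4+1) = 15. Cumulative: 15
Frame 2: OPEN (4+1=5). Cumulative: 20
Frame 3: OPEN (9+0=9). Cumulative: 29
Frame 4: OPEN (1+3=4). Cumulative: 33
Frame 5: OPEN (0+8=8). Cumulative: 41
Frame 6: OPEN (8+1=9). Cumulative: 50
Frame 7: STRIKE. 10 + next two rolls (10+8) = 28. Cumulative: 78
Frame 8: STRIKE. 10 + next two rolls (8+1) = 19. Cumulative: 97
Frame 9: OPEN (8+1=9). Cumulative: 106
Frame 10: STRIKE. Sum of all frame-10 rolls (10+5+4) = 19. Cumulative: 125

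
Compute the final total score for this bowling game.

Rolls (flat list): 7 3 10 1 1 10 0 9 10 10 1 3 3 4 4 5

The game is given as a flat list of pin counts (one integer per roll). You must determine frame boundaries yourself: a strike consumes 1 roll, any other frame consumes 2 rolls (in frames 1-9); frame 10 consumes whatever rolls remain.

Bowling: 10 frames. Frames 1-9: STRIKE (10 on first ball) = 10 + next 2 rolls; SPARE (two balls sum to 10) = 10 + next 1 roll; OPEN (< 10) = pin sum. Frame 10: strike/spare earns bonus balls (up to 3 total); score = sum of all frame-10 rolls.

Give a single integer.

Answer: 117

Derivation:
Frame 1: SPARE (7+3=10). 10 + next roll (10) = 20. Cumulative: 20
Frame 2: STRIKE. 10 + next two rolls (1+1) = 12. Cumulative: 32
Frame 3: OPEN (1+1=2). Cumulative: 34
Frame 4: STRIKE. 10 + next two rolls (0+9) = 19. Cumulative: 53
Frame 5: OPEN (0+9=9). Cumulative: 62
Frame 6: STRIKE. 10 + next two rolls (10+1) = 21. Cumulative: 83
Frame 7: STRIKE. 10 + next two rolls (1+3) = 14. Cumulative: 97
Frame 8: OPEN (1+3=4). Cumulative: 101
Frame 9: OPEN (3+4=7). Cumulative: 108
Frame 10: OPEN. Sum of all frame-10 rolls (4+5) = 9. Cumulative: 117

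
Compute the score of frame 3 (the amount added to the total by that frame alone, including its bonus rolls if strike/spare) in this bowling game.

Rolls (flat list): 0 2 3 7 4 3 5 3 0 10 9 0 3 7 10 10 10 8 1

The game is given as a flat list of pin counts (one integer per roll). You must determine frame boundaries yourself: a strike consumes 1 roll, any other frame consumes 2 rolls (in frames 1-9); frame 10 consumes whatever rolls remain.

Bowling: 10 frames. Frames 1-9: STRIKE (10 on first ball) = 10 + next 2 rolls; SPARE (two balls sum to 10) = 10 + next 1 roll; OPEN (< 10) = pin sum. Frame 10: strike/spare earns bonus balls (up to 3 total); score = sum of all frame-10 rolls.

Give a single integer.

Frame 1: OPEN (0+2=2). Cumulative: 2
Frame 2: SPARE (3+7=10). 10 + next roll (4) = 14. Cumulative: 16
Frame 3: OPEN (4+3=7). Cumulative: 23
Frame 4: OPEN (5+3=8). Cumulative: 31
Frame 5: SPARE (0+10=10). 10 + next roll (9) = 19. Cumulative: 50

Answer: 7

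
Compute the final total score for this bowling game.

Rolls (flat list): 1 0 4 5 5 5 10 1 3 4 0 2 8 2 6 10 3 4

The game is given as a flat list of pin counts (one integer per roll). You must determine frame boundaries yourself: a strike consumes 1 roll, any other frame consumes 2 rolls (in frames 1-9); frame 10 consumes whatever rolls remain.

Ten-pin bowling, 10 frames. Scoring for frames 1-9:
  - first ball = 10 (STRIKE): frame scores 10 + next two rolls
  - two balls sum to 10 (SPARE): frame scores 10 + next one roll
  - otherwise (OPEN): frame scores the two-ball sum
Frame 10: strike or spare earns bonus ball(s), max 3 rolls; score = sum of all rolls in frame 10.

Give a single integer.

Frame 1: OPEN (1+0=1). Cumulative: 1
Frame 2: OPEN (4+5=9). Cumulative: 10
Frame 3: SPARE (5+5=10). 10 + next roll (10) = 20. Cumulative: 30
Frame 4: STRIKE. 10 + next two rolls (1+3) = 14. Cumulative: 44
Frame 5: OPEN (1+3=4). Cumulative: 48
Frame 6: OPEN (4+0=4). Cumulative: 52
Frame 7: SPARE (2+8=10). 10 + next roll (2) = 12. Cumulative: 64
Frame 8: OPEN (2+6=8). Cumulative: 72
Frame 9: STRIKE. 10 + next two rolls (3+4) = 17. Cumulative: 89
Frame 10: OPEN. Sum of all frame-10 rolls (3+4) = 7. Cumulative: 96

Answer: 96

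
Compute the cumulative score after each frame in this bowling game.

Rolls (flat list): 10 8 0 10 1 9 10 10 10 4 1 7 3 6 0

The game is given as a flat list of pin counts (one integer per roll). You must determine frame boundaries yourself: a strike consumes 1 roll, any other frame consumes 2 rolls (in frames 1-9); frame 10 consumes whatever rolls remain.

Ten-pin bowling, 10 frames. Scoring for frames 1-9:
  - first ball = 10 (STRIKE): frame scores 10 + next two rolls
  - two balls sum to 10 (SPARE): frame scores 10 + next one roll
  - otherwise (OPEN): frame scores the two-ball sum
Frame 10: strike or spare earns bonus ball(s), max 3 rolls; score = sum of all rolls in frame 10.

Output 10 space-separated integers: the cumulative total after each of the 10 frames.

Frame 1: STRIKE. 10 + next two rolls (8+0) = 18. Cumulative: 18
Frame 2: OPEN (8+0=8). Cumulative: 26
Frame 3: STRIKE. 10 + next two rolls (1+9) = 20. Cumulative: 46
Frame 4: SPARE (1+9=10). 10 + next roll (10) = 20. Cumulative: 66
Frame 5: STRIKE. 10 + next two rolls (10+10) = 30. Cumulative: 96
Frame 6: STRIKE. 10 + next two rolls (10+4) = 24. Cumulative: 120
Frame 7: STRIKE. 10 + next two rolls (4+1) = 15. Cumulative: 135
Frame 8: OPEN (4+1=5). Cumulative: 140
Frame 9: SPARE (7+3=10). 10 + next roll (6) = 16. Cumulative: 156
Frame 10: OPEN. Sum of all frame-10 rolls (6+0) = 6. Cumulative: 162

Answer: 18 26 46 66 96 120 135 140 156 162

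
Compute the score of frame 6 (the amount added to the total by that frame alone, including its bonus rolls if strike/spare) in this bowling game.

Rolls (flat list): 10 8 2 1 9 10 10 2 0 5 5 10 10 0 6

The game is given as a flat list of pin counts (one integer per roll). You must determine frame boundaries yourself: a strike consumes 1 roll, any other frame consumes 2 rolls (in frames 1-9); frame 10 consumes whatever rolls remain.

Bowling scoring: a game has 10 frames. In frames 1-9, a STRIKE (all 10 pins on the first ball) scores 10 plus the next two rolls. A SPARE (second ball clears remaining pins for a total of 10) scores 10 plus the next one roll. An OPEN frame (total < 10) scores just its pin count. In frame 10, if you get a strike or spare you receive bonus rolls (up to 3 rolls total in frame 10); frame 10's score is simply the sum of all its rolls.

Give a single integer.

Answer: 2

Derivation:
Frame 1: STRIKE. 10 + next two rolls (8+2) = 20. Cumulative: 20
Frame 2: SPARE (8+2=10). 10 + next roll (1) = 11. Cumulative: 31
Frame 3: SPARE (1+9=10). 10 + next roll (10) = 20. Cumulative: 51
Frame 4: STRIKE. 10 + next two rolls (10+2) = 22. Cumulative: 73
Frame 5: STRIKE. 10 + next two rolls (2+0) = 12. Cumulative: 85
Frame 6: OPEN (2+0=2). Cumulative: 87
Frame 7: SPARE (5+5=10). 10 + next roll (10) = 20. Cumulative: 107
Frame 8: STRIKE. 10 + next two rolls (10+0) = 20. Cumulative: 127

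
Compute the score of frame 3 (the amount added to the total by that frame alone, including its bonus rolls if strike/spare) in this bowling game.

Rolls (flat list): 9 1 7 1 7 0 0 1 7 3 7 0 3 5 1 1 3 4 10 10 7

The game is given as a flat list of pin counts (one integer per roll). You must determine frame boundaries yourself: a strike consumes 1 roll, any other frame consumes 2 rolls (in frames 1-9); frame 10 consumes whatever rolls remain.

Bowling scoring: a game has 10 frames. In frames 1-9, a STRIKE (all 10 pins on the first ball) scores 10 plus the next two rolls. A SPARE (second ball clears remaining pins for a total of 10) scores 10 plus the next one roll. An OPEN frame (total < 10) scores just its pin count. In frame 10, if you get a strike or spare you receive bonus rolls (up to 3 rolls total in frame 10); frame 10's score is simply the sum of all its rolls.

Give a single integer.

Answer: 7

Derivation:
Frame 1: SPARE (9+1=10). 10 + next roll (7) = 17. Cumulative: 17
Frame 2: OPEN (7+1=8). Cumulative: 25
Frame 3: OPEN (7+0=7). Cumulative: 32
Frame 4: OPEN (0+1=1). Cumulative: 33
Frame 5: SPARE (7+3=10). 10 + next roll (7) = 17. Cumulative: 50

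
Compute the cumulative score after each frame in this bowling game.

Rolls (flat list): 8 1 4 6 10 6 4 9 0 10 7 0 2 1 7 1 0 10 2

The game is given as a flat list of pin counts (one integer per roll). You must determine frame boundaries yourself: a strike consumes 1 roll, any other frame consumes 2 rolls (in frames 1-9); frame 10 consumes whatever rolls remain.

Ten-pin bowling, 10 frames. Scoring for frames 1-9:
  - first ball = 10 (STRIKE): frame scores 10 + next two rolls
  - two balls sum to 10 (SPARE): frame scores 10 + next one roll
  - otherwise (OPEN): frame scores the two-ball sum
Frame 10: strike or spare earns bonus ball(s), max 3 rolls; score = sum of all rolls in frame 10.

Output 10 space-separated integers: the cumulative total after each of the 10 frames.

Frame 1: OPEN (8+1=9). Cumulative: 9
Frame 2: SPARE (4+6=10). 10 + next roll (10) = 20. Cumulative: 29
Frame 3: STRIKE. 10 + next two rolls (6+4) = 20. Cumulative: 49
Frame 4: SPARE (6+4=10). 10 + next roll (9) = 19. Cumulative: 68
Frame 5: OPEN (9+0=9). Cumulative: 77
Frame 6: STRIKE. 10 + next two rolls (7+0) = 17. Cumulative: 94
Frame 7: OPEN (7+0=7). Cumulative: 101
Frame 8: OPEN (2+1=3). Cumulative: 104
Frame 9: OPEN (7+1=8). Cumulative: 112
Frame 10: SPARE. Sum of all frame-10 rolls (0+10+2) = 12. Cumulative: 124

Answer: 9 29 49 68 77 94 101 104 112 124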